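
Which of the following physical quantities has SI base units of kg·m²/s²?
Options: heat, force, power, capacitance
Checking the SI base units of each option:
  heat (Q = mcΔT): kg·m²/s²  ✓ matches
  force (F = ma): kg·m/s²  ✗
  power (P = W/t): kg·m²/s³  ✗
  capacitance (C = Q/V): s⁴·A²/(kg·m²)  ✗

Only heat has units kg·m²/s².

Answer: heat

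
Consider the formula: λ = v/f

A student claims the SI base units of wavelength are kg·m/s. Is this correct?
Units of each symbol in λ = v/f:
  v (wave speed): m/s
  f (frequency): 1/s  → in the denominator, contributes s

Multiplying the contributions: [m/s] · [s]
Adding exponents of each base unit: m: 1
SI base units of wavelength: m

The claimed units kg·m/s (exponents kg: 1, m: 1, s: -1) do not match the derived units m (exponents m: 1), so the claim is incorrect.

Answer: No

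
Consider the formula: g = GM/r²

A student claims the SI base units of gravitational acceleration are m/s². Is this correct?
Units of each symbol in g = GM/r²:
  G (gravitational constant): m³/(kg·s²)
  M (mass): kg
  r (distance): m  → to the power 2 in the denominator, contributes 1/m²

Multiplying the contributions: [m³/(kg·s²)] · [kg] · [1/m²]
Adding exponents of each base unit: m: 1, s: -2
SI base units of gravitational acceleration: m/s²

The claimed units m/s² match the derived units, so the claim is correct.

Answer: Yes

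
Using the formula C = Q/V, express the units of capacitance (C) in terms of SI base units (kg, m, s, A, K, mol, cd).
Units of each symbol in C = Q/V:
  Q (charge, in coulombs): s·A
  V (voltage, in volts): kg·m²/(s³·A)  → in the denominator, contributes s³·A/(kg·m²)

Multiplying the contributions: [s·A] · [s³·A/(kg·m²)]
Adding exponents of each base unit: kg: -1, m: -2, s: 4, A: 2
SI base units of capacitance: s⁴·A²/(kg·m²)

Answer: s⁴·A²/(kg·m²)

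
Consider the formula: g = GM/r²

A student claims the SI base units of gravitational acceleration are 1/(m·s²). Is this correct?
Units of each symbol in g = GM/r²:
  G (gravitational constant): m³/(kg·s²)
  M (mass): kg
  r (distance): m  → to the power 2 in the denominator, contributes 1/m²

Multiplying the contributions: [m³/(kg·s²)] · [kg] · [1/m²]
Adding exponents of each base unit: m: 1, s: -2
SI base units of gravitational acceleration: m/s²

The claimed units 1/(m·s²) (exponents m: -1, s: -2) do not match the derived units m/s² (exponents m: 1, s: -2), so the claim is incorrect.

Answer: No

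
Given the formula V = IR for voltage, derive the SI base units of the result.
Units of each symbol in V = IR:
  I (current): A
  R (resistance, in ohms): kg·m²/(s³·A²)

Multiplying the contributions: [A] · [kg·m²/(s³·A²)]
Adding exponents of each base unit: kg: 1, m: 2, s: -3, A: -1
SI base units of voltage: kg·m²/(s³·A)

Answer: kg·m²/(s³·A)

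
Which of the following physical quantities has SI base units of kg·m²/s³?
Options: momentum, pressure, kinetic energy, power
Checking the SI base units of each option:
  momentum (p = mv): kg·m/s  ✗
  pressure (P = F/A): kg/(m·s²)  ✗
  kinetic energy (E = ½mv²): kg·m²/s²  ✗
  power (P = W/t): kg·m²/s³  ✓ matches

Only power has units kg·m²/s³.

Answer: power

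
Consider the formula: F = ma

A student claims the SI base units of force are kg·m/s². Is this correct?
Units of each symbol in F = ma:
  m (mass): kg
  a (acceleration): m/s²

Multiplying the contributions: [kg] · [m/s²]
Adding exponents of each base unit: kg: 1, m: 1, s: -2
SI base units of force: kg·m/s²

The claimed units kg·m/s² match the derived units, so the claim is correct.

Answer: Yes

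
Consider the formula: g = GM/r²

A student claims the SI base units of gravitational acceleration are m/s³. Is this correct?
Units of each symbol in g = GM/r²:
  G (gravitational constant): m³/(kg·s²)
  M (mass): kg
  r (distance): m  → to the power 2 in the denominator, contributes 1/m²

Multiplying the contributions: [m³/(kg·s²)] · [kg] · [1/m²]
Adding exponents of each base unit: m: 1, s: -2
SI base units of gravitational acceleration: m/s²

The claimed units m/s³ (exponents m: 1, s: -3) do not match the derived units m/s² (exponents m: 1, s: -2), so the claim is incorrect.

Answer: No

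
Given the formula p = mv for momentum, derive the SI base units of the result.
Units of each symbol in p = mv:
  m (mass): kg
  v (velocity): m/s

Multiplying the contributions: [kg] · [m/s]
Adding exponents of each base unit: kg: 1, m: 1, s: -1
SI base units of momentum: kg·m/s

Answer: kg·m/s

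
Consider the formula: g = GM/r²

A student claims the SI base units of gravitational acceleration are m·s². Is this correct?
Units of each symbol in g = GM/r²:
  G (gravitational constant): m³/(kg·s²)
  M (mass): kg
  r (distance): m  → to the power 2 in the denominator, contributes 1/m²

Multiplying the contributions: [m³/(kg·s²)] · [kg] · [1/m²]
Adding exponents of each base unit: m: 1, s: -2
SI base units of gravitational acceleration: m/s²

The claimed units m·s² (exponents m: 1, s: 2) do not match the derived units m/s² (exponents m: 1, s: -2), so the claim is incorrect.

Answer: No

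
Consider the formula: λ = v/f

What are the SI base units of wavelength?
Units of each symbol in λ = v/f:
  v (wave speed): m/s
  f (frequency): 1/s  → in the denominator, contributes s

Multiplying the contributions: [m/s] · [s]
Adding exponents of each base unit: m: 1
SI base units of wavelength: m

Answer: m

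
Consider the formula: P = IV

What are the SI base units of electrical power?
Units of each symbol in P = IV:
  I (current): A
  V (voltage, in volts): kg·m²/(s³·A)

Multiplying the contributions: [A] · [kg·m²/(s³·A)]
Adding exponents of each base unit: kg: 1, m: 2, s: -3
SI base units of electrical power: kg·m²/s³

Answer: kg·m²/s³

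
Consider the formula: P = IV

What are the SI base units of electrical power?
Units of each symbol in P = IV:
  I (current): A
  V (voltage, in volts): kg·m²/(s³·A)

Multiplying the contributions: [A] · [kg·m²/(s³·A)]
Adding exponents of each base unit: kg: 1, m: 2, s: -3
SI base units of electrical power: kg·m²/s³

Answer: kg·m²/s³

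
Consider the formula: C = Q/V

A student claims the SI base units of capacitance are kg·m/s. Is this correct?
Units of each symbol in C = Q/V:
  Q (charge, in coulombs): s·A
  V (voltage, in volts): kg·m²/(s³·A)  → in the denominator, contributes s³·A/(kg·m²)

Multiplying the contributions: [s·A] · [s³·A/(kg·m²)]
Adding exponents of each base unit: kg: -1, m: -2, s: 4, A: 2
SI base units of capacitance: s⁴·A²/(kg·m²)

The claimed units kg·m/s (exponents kg: 1, m: 1, s: -1) do not match the derived units s⁴·A²/(kg·m²) (exponents kg: -1, m: -2, s: 4, A: 2), so the claim is incorrect.

Answer: No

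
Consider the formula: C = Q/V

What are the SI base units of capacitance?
Units of each symbol in C = Q/V:
  Q (charge, in coulombs): s·A
  V (voltage, in volts): kg·m²/(s³·A)  → in the denominator, contributes s³·A/(kg·m²)

Multiplying the contributions: [s·A] · [s³·A/(kg·m²)]
Adding exponents of each base unit: kg: -1, m: -2, s: 4, A: 2
SI base units of capacitance: s⁴·A²/(kg·m²)

Answer: s⁴·A²/(kg·m²)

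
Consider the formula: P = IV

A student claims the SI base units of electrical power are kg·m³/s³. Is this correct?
Units of each symbol in P = IV:
  I (current): A
  V (voltage, in volts): kg·m²/(s³·A)

Multiplying the contributions: [A] · [kg·m²/(s³·A)]
Adding exponents of each base unit: kg: 1, m: 2, s: -3
SI base units of electrical power: kg·m²/s³

The claimed units kg·m³/s³ (exponents kg: 1, m: 3, s: -3) do not match the derived units kg·m²/s³ (exponents kg: 1, m: 2, s: -3), so the claim is incorrect.

Answer: No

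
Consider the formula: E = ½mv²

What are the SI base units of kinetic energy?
Units of each symbol in E = ½mv²:
  m (mass): kg
  v (speed): m/s  → to the power 2, contributes m²/s²
  The factor ½ is dimensionless.

Multiplying the contributions: [kg] · [m²/s²]
Adding exponents of each base unit: kg: 1, m: 2, s: -2
SI base units of kinetic energy: kg·m²/s²

Answer: kg·m²/s²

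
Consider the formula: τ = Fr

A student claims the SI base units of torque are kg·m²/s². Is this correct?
Units of each symbol in τ = Fr:
  F (force): kg·m/s²
  r (lever arm): m

Multiplying the contributions: [kg·m/s²] · [m]
Adding exponents of each base unit: kg: 1, m: 2, s: -2
SI base units of torque: kg·m²/s²

The claimed units kg·m²/s² match the derived units, so the claim is correct.

Answer: Yes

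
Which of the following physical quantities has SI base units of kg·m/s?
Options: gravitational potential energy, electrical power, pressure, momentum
Checking the SI base units of each option:
  gravitational potential energy (U = -GMm/r): kg·m²/s²  ✗
  electrical power (P = IV): kg·m²/s³  ✗
  pressure (P = F/A): kg/(m·s²)  ✗
  momentum (p = mv): kg·m/s  ✓ matches

Only momentum has units kg·m/s.

Answer: momentum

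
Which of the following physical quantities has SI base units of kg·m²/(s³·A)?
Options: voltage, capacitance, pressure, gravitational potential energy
Checking the SI base units of each option:
  voltage (V = IR): kg·m²/(s³·A)  ✓ matches
  capacitance (C = Q/V): s⁴·A²/(kg·m²)  ✗
  pressure (P = F/A): kg/(m·s²)  ✗
  gravitational potential energy (U = -GMm/r): kg·m²/s²  ✗

Only voltage has units kg·m²/(s³·A).

Answer: voltage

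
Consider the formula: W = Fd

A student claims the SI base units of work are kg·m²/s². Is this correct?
Units of each symbol in W = Fd:
  F (force): kg·m/s²
  d (displacement): m

Multiplying the contributions: [kg·m/s²] · [m]
Adding exponents of each base unit: kg: 1, m: 2, s: -2
SI base units of work: kg·m²/s²

The claimed units kg·m²/s² match the derived units, so the claim is correct.

Answer: Yes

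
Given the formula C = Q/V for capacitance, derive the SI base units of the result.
Units of each symbol in C = Q/V:
  Q (charge, in coulombs): s·A
  V (voltage, in volts): kg·m²/(s³·A)  → in the denominator, contributes s³·A/(kg·m²)

Multiplying the contributions: [s·A] · [s³·A/(kg·m²)]
Adding exponents of each base unit: kg: -1, m: -2, s: 4, A: 2
SI base units of capacitance: s⁴·A²/(kg·m²)

Answer: s⁴·A²/(kg·m²)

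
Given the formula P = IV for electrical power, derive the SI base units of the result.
Units of each symbol in P = IV:
  I (current): A
  V (voltage, in volts): kg·m²/(s³·A)

Multiplying the contributions: [A] · [kg·m²/(s³·A)]
Adding exponents of each base unit: kg: 1, m: 2, s: -3
SI base units of electrical power: kg·m²/s³

Answer: kg·m²/s³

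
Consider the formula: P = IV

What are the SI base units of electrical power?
Units of each symbol in P = IV:
  I (current): A
  V (voltage, in volts): kg·m²/(s³·A)

Multiplying the contributions: [A] · [kg·m²/(s³·A)]
Adding exponents of each base unit: kg: 1, m: 2, s: -3
SI base units of electrical power: kg·m²/s³

Answer: kg·m²/s³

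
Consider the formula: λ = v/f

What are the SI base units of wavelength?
Units of each symbol in λ = v/f:
  v (wave speed): m/s
  f (frequency): 1/s  → in the denominator, contributes s

Multiplying the contributions: [m/s] · [s]
Adding exponents of each base unit: m: 1
SI base units of wavelength: m

Answer: m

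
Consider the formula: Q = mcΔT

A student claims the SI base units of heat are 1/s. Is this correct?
Units of each symbol in Q = mcΔT:
  m (mass): kg
  c (specific heat capacity, in J/(kg·K)): m²/(s²·K)
  ΔT (temperature change): K

Multiplying the contributions: [kg] · [m²/(s²·K)] · [K]
Adding exponents of each base unit: kg: 1, m: 2, s: -2
SI base units of heat: kg·m²/s²

The claimed units 1/s (exponents s: -1) do not match the derived units kg·m²/s² (exponents kg: 1, m: 2, s: -2), so the claim is incorrect.

Answer: No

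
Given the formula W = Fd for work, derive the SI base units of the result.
Units of each symbol in W = Fd:
  F (force): kg·m/s²
  d (displacement): m

Multiplying the contributions: [kg·m/s²] · [m]
Adding exponents of each base unit: kg: 1, m: 2, s: -2
SI base units of work: kg·m²/s²

Answer: kg·m²/s²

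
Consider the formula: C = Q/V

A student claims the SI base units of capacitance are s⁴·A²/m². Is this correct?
Units of each symbol in C = Q/V:
  Q (charge, in coulombs): s·A
  V (voltage, in volts): kg·m²/(s³·A)  → in the denominator, contributes s³·A/(kg·m²)

Multiplying the contributions: [s·A] · [s³·A/(kg·m²)]
Adding exponents of each base unit: kg: -1, m: -2, s: 4, A: 2
SI base units of capacitance: s⁴·A²/(kg·m²)

The claimed units s⁴·A²/m² (exponents m: -2, s: 4, A: 2) do not match the derived units s⁴·A²/(kg·m²) (exponents kg: -1, m: -2, s: 4, A: 2), so the claim is incorrect.

Answer: No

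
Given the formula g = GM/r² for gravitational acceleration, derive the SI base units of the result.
Units of each symbol in g = GM/r²:
  G (gravitational constant): m³/(kg·s²)
  M (mass): kg
  r (distance): m  → to the power 2 in the denominator, contributes 1/m²

Multiplying the contributions: [m³/(kg·s²)] · [kg] · [1/m²]
Adding exponents of each base unit: m: 1, s: -2
SI base units of gravitational acceleration: m/s²

Answer: m/s²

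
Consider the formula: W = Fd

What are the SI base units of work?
Units of each symbol in W = Fd:
  F (force): kg·m/s²
  d (displacement): m

Multiplying the contributions: [kg·m/s²] · [m]
Adding exponents of each base unit: kg: 1, m: 2, s: -2
SI base units of work: kg·m²/s²

Answer: kg·m²/s²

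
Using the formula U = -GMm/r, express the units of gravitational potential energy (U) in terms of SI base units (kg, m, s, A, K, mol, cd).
Units of each symbol in U = -GMm/r:
  G (gravitational constant): m³/(kg·s²)
  M (mass): kg
  m (mass): kg
  r (distance): m  → in the denominator, contributes 1/m
  The minus sign does not affect the units.

Multiplying the contributions: [m³/(kg·s²)] · [kg] · [kg] · [1/m]
Adding exponents of each base unit: kg: 1, m: 2, s: -2
SI base units of gravitational potential energy: kg·m²/s²

Answer: kg·m²/s²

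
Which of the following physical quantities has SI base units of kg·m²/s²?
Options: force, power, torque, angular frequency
Checking the SI base units of each option:
  force (F = ma): kg·m/s²  ✗
  power (P = W/t): kg·m²/s³  ✗
  torque (τ = Fr): kg·m²/s²  ✓ matches
  angular frequency (ω = 2πf): 1/s  ✗

Only torque has units kg·m²/s².

Answer: torque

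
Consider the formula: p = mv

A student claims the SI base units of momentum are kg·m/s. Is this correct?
Units of each symbol in p = mv:
  m (mass): kg
  v (velocity): m/s

Multiplying the contributions: [kg] · [m/s]
Adding exponents of each base unit: kg: 1, m: 1, s: -1
SI base units of momentum: kg·m/s

The claimed units kg·m/s match the derived units, so the claim is correct.

Answer: Yes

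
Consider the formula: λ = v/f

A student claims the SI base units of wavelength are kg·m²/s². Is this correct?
Units of each symbol in λ = v/f:
  v (wave speed): m/s
  f (frequency): 1/s  → in the denominator, contributes s

Multiplying the contributions: [m/s] · [s]
Adding exponents of each base unit: m: 1
SI base units of wavelength: m

The claimed units kg·m²/s² (exponents kg: 1, m: 2, s: -2) do not match the derived units m (exponents m: 1), so the claim is incorrect.

Answer: No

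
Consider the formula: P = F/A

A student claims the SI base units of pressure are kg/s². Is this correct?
Units of each symbol in P = F/A:
  F (force): kg·m/s²
  A (area): m²  → in the denominator, contributes 1/m²

Multiplying the contributions: [kg·m/s²] · [1/m²]
Adding exponents of each base unit: kg: 1, m: -1, s: -2
SI base units of pressure: kg/(m·s²)

The claimed units kg/s² (exponents kg: 1, s: -2) do not match the derived units kg/(m·s²) (exponents kg: 1, m: -1, s: -2), so the claim is incorrect.

Answer: No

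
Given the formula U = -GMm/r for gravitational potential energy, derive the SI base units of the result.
Units of each symbol in U = -GMm/r:
  G (gravitational constant): m³/(kg·s²)
  M (mass): kg
  m (mass): kg
  r (distance): m  → in the denominator, contributes 1/m
  The minus sign does not affect the units.

Multiplying the contributions: [m³/(kg·s²)] · [kg] · [kg] · [1/m]
Adding exponents of each base unit: kg: 1, m: 2, s: -2
SI base units of gravitational potential energy: kg·m²/s²

Answer: kg·m²/s²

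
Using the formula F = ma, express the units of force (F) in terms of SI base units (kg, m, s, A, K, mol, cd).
Units of each symbol in F = ma:
  m (mass): kg
  a (acceleration): m/s²

Multiplying the contributions: [kg] · [m/s²]
Adding exponents of each base unit: kg: 1, m: 1, s: -2
SI base units of force: kg·m/s²

Answer: kg·m/s²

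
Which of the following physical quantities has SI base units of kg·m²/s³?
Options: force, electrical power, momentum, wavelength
Checking the SI base units of each option:
  force (F = ma): kg·m/s²  ✗
  electrical power (P = IV): kg·m²/s³  ✓ matches
  momentum (p = mv): kg·m/s  ✗
  wavelength (λ = v/f): m  ✗

Only electrical power has units kg·m²/s³.

Answer: electrical power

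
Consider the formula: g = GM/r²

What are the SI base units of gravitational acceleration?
Units of each symbol in g = GM/r²:
  G (gravitational constant): m³/(kg·s²)
  M (mass): kg
  r (distance): m  → to the power 2 in the denominator, contributes 1/m²

Multiplying the contributions: [m³/(kg·s²)] · [kg] · [1/m²]
Adding exponents of each base unit: m: 1, s: -2
SI base units of gravitational acceleration: m/s²

Answer: m/s²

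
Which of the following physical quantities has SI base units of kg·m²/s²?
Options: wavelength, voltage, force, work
Checking the SI base units of each option:
  wavelength (λ = v/f): m  ✗
  voltage (V = IR): kg·m²/(s³·A)  ✗
  force (F = ma): kg·m/s²  ✗
  work (W = Fd): kg·m²/s²  ✓ matches

Only work has units kg·m²/s².

Answer: work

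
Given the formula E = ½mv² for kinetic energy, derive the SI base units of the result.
Units of each symbol in E = ½mv²:
  m (mass): kg
  v (speed): m/s  → to the power 2, contributes m²/s²
  The factor ½ is dimensionless.

Multiplying the contributions: [kg] · [m²/s²]
Adding exponents of each base unit: kg: 1, m: 2, s: -2
SI base units of kinetic energy: kg·m²/s²

Answer: kg·m²/s²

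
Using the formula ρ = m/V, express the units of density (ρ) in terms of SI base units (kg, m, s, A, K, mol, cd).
Units of each symbol in ρ = m/V:
  m (mass): kg
  V (volume): m³  → in the denominator, contributes 1/m³

Multiplying the contributions: [kg] · [1/m³]
Adding exponents of each base unit: kg: 1, m: -3
SI base units of density: kg/m³

Answer: kg/m³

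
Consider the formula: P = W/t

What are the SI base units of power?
Units of each symbol in P = W/t:
  W (work): kg·m²/s²
  t (time): s  → in the denominator, contributes 1/s

Multiplying the contributions: [kg·m²/s²] · [1/s]
Adding exponents of each base unit: kg: 1, m: 2, s: -3
SI base units of power: kg·m²/s³

Answer: kg·m²/s³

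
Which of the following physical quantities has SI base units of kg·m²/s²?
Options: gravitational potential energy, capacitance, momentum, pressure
Checking the SI base units of each option:
  gravitational potential energy (U = -GMm/r): kg·m²/s²  ✓ matches
  capacitance (C = Q/V): s⁴·A²/(kg·m²)  ✗
  momentum (p = mv): kg·m/s  ✗
  pressure (P = F/A): kg/(m·s²)  ✗

Only gravitational potential energy has units kg·m²/s².

Answer: gravitational potential energy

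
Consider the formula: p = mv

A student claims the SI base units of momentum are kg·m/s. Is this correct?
Units of each symbol in p = mv:
  m (mass): kg
  v (velocity): m/s

Multiplying the contributions: [kg] · [m/s]
Adding exponents of each base unit: kg: 1, m: 1, s: -1
SI base units of momentum: kg·m/s

The claimed units kg·m/s match the derived units, so the claim is correct.

Answer: Yes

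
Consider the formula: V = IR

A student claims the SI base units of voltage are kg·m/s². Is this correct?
Units of each symbol in V = IR:
  I (current): A
  R (resistance, in ohms): kg·m²/(s³·A²)

Multiplying the contributions: [A] · [kg·m²/(s³·A²)]
Adding exponents of each base unit: kg: 1, m: 2, s: -3, A: -1
SI base units of voltage: kg·m²/(s³·A)

The claimed units kg·m/s² (exponents kg: 1, m: 1, s: -2) do not match the derived units kg·m²/(s³·A) (exponents kg: 1, m: 2, s: -3, A: -1), so the claim is incorrect.

Answer: No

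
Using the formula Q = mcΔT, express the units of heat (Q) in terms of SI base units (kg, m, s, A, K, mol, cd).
Units of each symbol in Q = mcΔT:
  m (mass): kg
  c (specific heat capacity, in J/(kg·K)): m²/(s²·K)
  ΔT (temperature change): K

Multiplying the contributions: [kg] · [m²/(s²·K)] · [K]
Adding exponents of each base unit: kg: 1, m: 2, s: -2
SI base units of heat: kg·m²/s²

Answer: kg·m²/s²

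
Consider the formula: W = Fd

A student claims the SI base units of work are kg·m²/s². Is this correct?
Units of each symbol in W = Fd:
  F (force): kg·m/s²
  d (displacement): m

Multiplying the contributions: [kg·m/s²] · [m]
Adding exponents of each base unit: kg: 1, m: 2, s: -2
SI base units of work: kg·m²/s²

The claimed units kg·m²/s² match the derived units, so the claim is correct.

Answer: Yes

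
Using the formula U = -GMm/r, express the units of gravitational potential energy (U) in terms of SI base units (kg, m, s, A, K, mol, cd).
Units of each symbol in U = -GMm/r:
  G (gravitational constant): m³/(kg·s²)
  M (mass): kg
  m (mass): kg
  r (distance): m  → in the denominator, contributes 1/m
  The minus sign does not affect the units.

Multiplying the contributions: [m³/(kg·s²)] · [kg] · [kg] · [1/m]
Adding exponents of each base unit: kg: 1, m: 2, s: -2
SI base units of gravitational potential energy: kg·m²/s²

Answer: kg·m²/s²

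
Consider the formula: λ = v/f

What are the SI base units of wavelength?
Units of each symbol in λ = v/f:
  v (wave speed): m/s
  f (frequency): 1/s  → in the denominator, contributes s

Multiplying the contributions: [m/s] · [s]
Adding exponents of each base unit: m: 1
SI base units of wavelength: m

Answer: m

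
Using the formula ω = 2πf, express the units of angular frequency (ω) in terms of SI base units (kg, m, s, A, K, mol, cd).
Units of each symbol in ω = 2πf:
  f (frequency): 1/s
  The factor 2π is dimensionless.

Multiplying the contributions: [1/s]
Adding exponents of each base unit: s: -1
SI base units of angular frequency: 1/s

Answer: 1/s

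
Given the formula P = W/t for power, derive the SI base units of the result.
Units of each symbol in P = W/t:
  W (work): kg·m²/s²
  t (time): s  → in the denominator, contributes 1/s

Multiplying the contributions: [kg·m²/s²] · [1/s]
Adding exponents of each base unit: kg: 1, m: 2, s: -3
SI base units of power: kg·m²/s³

Answer: kg·m²/s³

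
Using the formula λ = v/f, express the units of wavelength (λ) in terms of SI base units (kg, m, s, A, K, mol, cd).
Units of each symbol in λ = v/f:
  v (wave speed): m/s
  f (frequency): 1/s  → in the denominator, contributes s

Multiplying the contributions: [m/s] · [s]
Adding exponents of each base unit: m: 1
SI base units of wavelength: m

Answer: m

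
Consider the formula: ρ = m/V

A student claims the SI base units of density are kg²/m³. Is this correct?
Units of each symbol in ρ = m/V:
  m (mass): kg
  V (volume): m³  → in the denominator, contributes 1/m³

Multiplying the contributions: [kg] · [1/m³]
Adding exponents of each base unit: kg: 1, m: -3
SI base units of density: kg/m³

The claimed units kg²/m³ (exponents kg: 2, m: -3) do not match the derived units kg/m³ (exponents kg: 1, m: -3), so the claim is incorrect.

Answer: No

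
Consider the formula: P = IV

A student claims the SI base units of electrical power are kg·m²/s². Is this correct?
Units of each symbol in P = IV:
  I (current): A
  V (voltage, in volts): kg·m²/(s³·A)

Multiplying the contributions: [A] · [kg·m²/(s³·A)]
Adding exponents of each base unit: kg: 1, m: 2, s: -3
SI base units of electrical power: kg·m²/s³

The claimed units kg·m²/s² (exponents kg: 1, m: 2, s: -2) do not match the derived units kg·m²/s³ (exponents kg: 1, m: 2, s: -3), so the claim is incorrect.

Answer: No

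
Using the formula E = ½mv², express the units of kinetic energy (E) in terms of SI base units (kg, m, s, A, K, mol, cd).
Units of each symbol in E = ½mv²:
  m (mass): kg
  v (speed): m/s  → to the power 2, contributes m²/s²
  The factor ½ is dimensionless.

Multiplying the contributions: [kg] · [m²/s²]
Adding exponents of each base unit: kg: 1, m: 2, s: -2
SI base units of kinetic energy: kg·m²/s²

Answer: kg·m²/s²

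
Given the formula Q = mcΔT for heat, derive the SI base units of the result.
Units of each symbol in Q = mcΔT:
  m (mass): kg
  c (specific heat capacity, in J/(kg·K)): m²/(s²·K)
  ΔT (temperature change): K

Multiplying the contributions: [kg] · [m²/(s²·K)] · [K]
Adding exponents of each base unit: kg: 1, m: 2, s: -2
SI base units of heat: kg·m²/s²

Answer: kg·m²/s²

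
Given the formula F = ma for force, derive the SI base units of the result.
Units of each symbol in F = ma:
  m (mass): kg
  a (acceleration): m/s²

Multiplying the contributions: [kg] · [m/s²]
Adding exponents of each base unit: kg: 1, m: 1, s: -2
SI base units of force: kg·m/s²

Answer: kg·m/s²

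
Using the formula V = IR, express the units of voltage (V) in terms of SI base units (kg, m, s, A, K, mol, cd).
Units of each symbol in V = IR:
  I (current): A
  R (resistance, in ohms): kg·m²/(s³·A²)

Multiplying the contributions: [A] · [kg·m²/(s³·A²)]
Adding exponents of each base unit: kg: 1, m: 2, s: -3, A: -1
SI base units of voltage: kg·m²/(s³·A)

Answer: kg·m²/(s³·A)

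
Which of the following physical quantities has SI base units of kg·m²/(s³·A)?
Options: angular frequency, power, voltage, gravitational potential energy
Checking the SI base units of each option:
  angular frequency (ω = 2πf): 1/s  ✗
  power (P = W/t): kg·m²/s³  ✗
  voltage (V = IR): kg·m²/(s³·A)  ✓ matches
  gravitational potential energy (U = -GMm/r): kg·m²/s²  ✗

Only voltage has units kg·m²/(s³·A).

Answer: voltage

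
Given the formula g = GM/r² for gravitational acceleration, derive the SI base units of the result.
Units of each symbol in g = GM/r²:
  G (gravitational constant): m³/(kg·s²)
  M (mass): kg
  r (distance): m  → to the power 2 in the denominator, contributes 1/m²

Multiplying the contributions: [m³/(kg·s²)] · [kg] · [1/m²]
Adding exponents of each base unit: m: 1, s: -2
SI base units of gravitational acceleration: m/s²

Answer: m/s²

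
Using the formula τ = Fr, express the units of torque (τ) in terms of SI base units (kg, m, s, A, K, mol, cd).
Units of each symbol in τ = Fr:
  F (force): kg·m/s²
  r (lever arm): m

Multiplying the contributions: [kg·m/s²] · [m]
Adding exponents of each base unit: kg: 1, m: 2, s: -2
SI base units of torque: kg·m²/s²

Answer: kg·m²/s²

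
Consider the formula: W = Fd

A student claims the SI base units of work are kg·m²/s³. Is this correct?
Units of each symbol in W = Fd:
  F (force): kg·m/s²
  d (displacement): m

Multiplying the contributions: [kg·m/s²] · [m]
Adding exponents of each base unit: kg: 1, m: 2, s: -2
SI base units of work: kg·m²/s²

The claimed units kg·m²/s³ (exponents kg: 1, m: 2, s: -3) do not match the derived units kg·m²/s² (exponents kg: 1, m: 2, s: -2), so the claim is incorrect.

Answer: No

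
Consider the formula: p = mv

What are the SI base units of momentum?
Units of each symbol in p = mv:
  m (mass): kg
  v (velocity): m/s

Multiplying the contributions: [kg] · [m/s]
Adding exponents of each base unit: kg: 1, m: 1, s: -1
SI base units of momentum: kg·m/s

Answer: kg·m/s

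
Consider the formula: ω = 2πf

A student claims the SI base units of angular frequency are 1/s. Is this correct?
Units of each symbol in ω = 2πf:
  f (frequency): 1/s
  The factor 2π is dimensionless.

Multiplying the contributions: [1/s]
Adding exponents of each base unit: s: -1
SI base units of angular frequency: 1/s

The claimed units 1/s match the derived units, so the claim is correct.

Answer: Yes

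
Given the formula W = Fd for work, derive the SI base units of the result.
Units of each symbol in W = Fd:
  F (force): kg·m/s²
  d (displacement): m

Multiplying the contributions: [kg·m/s²] · [m]
Adding exponents of each base unit: kg: 1, m: 2, s: -2
SI base units of work: kg·m²/s²

Answer: kg·m²/s²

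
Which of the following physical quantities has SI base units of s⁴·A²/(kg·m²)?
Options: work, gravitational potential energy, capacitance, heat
Checking the SI base units of each option:
  work (W = Fd): kg·m²/s²  ✗
  gravitational potential energy (U = -GMm/r): kg·m²/s²  ✗
  capacitance (C = Q/V): s⁴·A²/(kg·m²)  ✓ matches
  heat (Q = mcΔT): kg·m²/s²  ✗

Only capacitance has units s⁴·A²/(kg·m²).

Answer: capacitance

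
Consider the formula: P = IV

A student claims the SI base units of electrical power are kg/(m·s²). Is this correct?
Units of each symbol in P = IV:
  I (current): A
  V (voltage, in volts): kg·m²/(s³·A)

Multiplying the contributions: [A] · [kg·m²/(s³·A)]
Adding exponents of each base unit: kg: 1, m: 2, s: -3
SI base units of electrical power: kg·m²/s³

The claimed units kg/(m·s²) (exponents kg: 1, m: -1, s: -2) do not match the derived units kg·m²/s³ (exponents kg: 1, m: 2, s: -3), so the claim is incorrect.

Answer: No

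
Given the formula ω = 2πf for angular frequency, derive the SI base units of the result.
Units of each symbol in ω = 2πf:
  f (frequency): 1/s
  The factor 2π is dimensionless.

Multiplying the contributions: [1/s]
Adding exponents of each base unit: s: -1
SI base units of angular frequency: 1/s

Answer: 1/s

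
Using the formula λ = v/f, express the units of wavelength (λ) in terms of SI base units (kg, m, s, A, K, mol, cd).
Units of each symbol in λ = v/f:
  v (wave speed): m/s
  f (frequency): 1/s  → in the denominator, contributes s

Multiplying the contributions: [m/s] · [s]
Adding exponents of each base unit: m: 1
SI base units of wavelength: m

Answer: m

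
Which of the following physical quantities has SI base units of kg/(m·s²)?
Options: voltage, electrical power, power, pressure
Checking the SI base units of each option:
  voltage (V = IR): kg·m²/(s³·A)  ✗
  electrical power (P = IV): kg·m²/s³  ✗
  power (P = W/t): kg·m²/s³  ✗
  pressure (P = F/A): kg/(m·s²)  ✓ matches

Only pressure has units kg/(m·s²).

Answer: pressure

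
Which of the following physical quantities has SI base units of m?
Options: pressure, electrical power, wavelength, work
Checking the SI base units of each option:
  pressure (P = F/A): kg/(m·s²)  ✗
  electrical power (P = IV): kg·m²/s³  ✗
  wavelength (λ = v/f): m  ✓ matches
  work (W = Fd): kg·m²/s²  ✗

Only wavelength has units m.

Answer: wavelength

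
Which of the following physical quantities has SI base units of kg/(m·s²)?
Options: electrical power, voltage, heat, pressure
Checking the SI base units of each option:
  electrical power (P = IV): kg·m²/s³  ✗
  voltage (V = IR): kg·m²/(s³·A)  ✗
  heat (Q = mcΔT): kg·m²/s²  ✗
  pressure (P = F/A): kg/(m·s²)  ✓ matches

Only pressure has units kg/(m·s²).

Answer: pressure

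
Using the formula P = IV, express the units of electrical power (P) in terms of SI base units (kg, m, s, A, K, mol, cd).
Units of each symbol in P = IV:
  I (current): A
  V (voltage, in volts): kg·m²/(s³·A)

Multiplying the contributions: [A] · [kg·m²/(s³·A)]
Adding exponents of each base unit: kg: 1, m: 2, s: -3
SI base units of electrical power: kg·m²/s³

Answer: kg·m²/s³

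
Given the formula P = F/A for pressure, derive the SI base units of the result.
Units of each symbol in P = F/A:
  F (force): kg·m/s²
  A (area): m²  → in the denominator, contributes 1/m²

Multiplying the contributions: [kg·m/s²] · [1/m²]
Adding exponents of each base unit: kg: 1, m: -1, s: -2
SI base units of pressure: kg/(m·s²)

Answer: kg/(m·s²)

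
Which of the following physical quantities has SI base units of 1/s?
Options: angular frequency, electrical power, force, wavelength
Checking the SI base units of each option:
  angular frequency (ω = 2πf): 1/s  ✓ matches
  electrical power (P = IV): kg·m²/s³  ✗
  force (F = ma): kg·m/s²  ✗
  wavelength (λ = v/f): m  ✗

Only angular frequency has units 1/s.

Answer: angular frequency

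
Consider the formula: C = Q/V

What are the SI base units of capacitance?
Units of each symbol in C = Q/V:
  Q (charge, in coulombs): s·A
  V (voltage, in volts): kg·m²/(s³·A)  → in the denominator, contributes s³·A/(kg·m²)

Multiplying the contributions: [s·A] · [s³·A/(kg·m²)]
Adding exponents of each base unit: kg: -1, m: -2, s: 4, A: 2
SI base units of capacitance: s⁴·A²/(kg·m²)

Answer: s⁴·A²/(kg·m²)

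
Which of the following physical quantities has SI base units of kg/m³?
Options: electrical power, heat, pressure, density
Checking the SI base units of each option:
  electrical power (P = IV): kg·m²/s³  ✗
  heat (Q = mcΔT): kg·m²/s²  ✗
  pressure (P = F/A): kg/(m·s²)  ✗
  density (ρ = m/V): kg/m³  ✓ matches

Only density has units kg/m³.

Answer: density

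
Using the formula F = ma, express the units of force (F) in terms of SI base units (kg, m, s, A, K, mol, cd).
Units of each symbol in F = ma:
  m (mass): kg
  a (acceleration): m/s²

Multiplying the contributions: [kg] · [m/s²]
Adding exponents of each base unit: kg: 1, m: 1, s: -2
SI base units of force: kg·m/s²

Answer: kg·m/s²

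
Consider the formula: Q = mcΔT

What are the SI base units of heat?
Units of each symbol in Q = mcΔT:
  m (mass): kg
  c (specific heat capacity, in J/(kg·K)): m²/(s²·K)
  ΔT (temperature change): K

Multiplying the contributions: [kg] · [m²/(s²·K)] · [K]
Adding exponents of each base unit: kg: 1, m: 2, s: -2
SI base units of heat: kg·m²/s²

Answer: kg·m²/s²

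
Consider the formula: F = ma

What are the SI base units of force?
Units of each symbol in F = ma:
  m (mass): kg
  a (acceleration): m/s²

Multiplying the contributions: [kg] · [m/s²]
Adding exponents of each base unit: kg: 1, m: 1, s: -2
SI base units of force: kg·m/s²

Answer: kg·m/s²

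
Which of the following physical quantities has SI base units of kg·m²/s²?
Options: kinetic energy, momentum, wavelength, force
Checking the SI base units of each option:
  kinetic energy (E = ½mv²): kg·m²/s²  ✓ matches
  momentum (p = mv): kg·m/s  ✗
  wavelength (λ = v/f): m  ✗
  force (F = ma): kg·m/s²  ✗

Only kinetic energy has units kg·m²/s².

Answer: kinetic energy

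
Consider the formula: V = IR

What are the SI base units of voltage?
Units of each symbol in V = IR:
  I (current): A
  R (resistance, in ohms): kg·m²/(s³·A²)

Multiplying the contributions: [A] · [kg·m²/(s³·A²)]
Adding exponents of each base unit: kg: 1, m: 2, s: -3, A: -1
SI base units of voltage: kg·m²/(s³·A)

Answer: kg·m²/(s³·A)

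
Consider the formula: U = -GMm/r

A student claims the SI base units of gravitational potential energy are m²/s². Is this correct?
Units of each symbol in U = -GMm/r:
  G (gravitational constant): m³/(kg·s²)
  M (mass): kg
  m (mass): kg
  r (distance): m  → in the denominator, contributes 1/m
  The minus sign does not affect the units.

Multiplying the contributions: [m³/(kg·s²)] · [kg] · [kg] · [1/m]
Adding exponents of each base unit: kg: 1, m: 2, s: -2
SI base units of gravitational potential energy: kg·m²/s²

The claimed units m²/s² (exponents m: 2, s: -2) do not match the derived units kg·m²/s² (exponents kg: 1, m: 2, s: -2), so the claim is incorrect.

Answer: No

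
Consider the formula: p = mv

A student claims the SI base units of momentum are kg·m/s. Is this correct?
Units of each symbol in p = mv:
  m (mass): kg
  v (velocity): m/s

Multiplying the contributions: [kg] · [m/s]
Adding exponents of each base unit: kg: 1, m: 1, s: -1
SI base units of momentum: kg·m/s

The claimed units kg·m/s match the derived units, so the claim is correct.

Answer: Yes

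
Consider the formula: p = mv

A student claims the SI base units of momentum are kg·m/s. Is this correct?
Units of each symbol in p = mv:
  m (mass): kg
  v (velocity): m/s

Multiplying the contributions: [kg] · [m/s]
Adding exponents of each base unit: kg: 1, m: 1, s: -1
SI base units of momentum: kg·m/s

The claimed units kg·m/s match the derived units, so the claim is correct.

Answer: Yes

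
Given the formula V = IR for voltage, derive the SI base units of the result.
Units of each symbol in V = IR:
  I (current): A
  R (resistance, in ohms): kg·m²/(s³·A²)

Multiplying the contributions: [A] · [kg·m²/(s³·A²)]
Adding exponents of each base unit: kg: 1, m: 2, s: -3, A: -1
SI base units of voltage: kg·m²/(s³·A)

Answer: kg·m²/(s³·A)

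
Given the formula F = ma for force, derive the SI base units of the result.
Units of each symbol in F = ma:
  m (mass): kg
  a (acceleration): m/s²

Multiplying the contributions: [kg] · [m/s²]
Adding exponents of each base unit: kg: 1, m: 1, s: -2
SI base units of force: kg·m/s²

Answer: kg·m/s²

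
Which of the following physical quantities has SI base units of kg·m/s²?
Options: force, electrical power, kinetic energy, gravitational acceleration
Checking the SI base units of each option:
  force (F = ma): kg·m/s²  ✓ matches
  electrical power (P = IV): kg·m²/s³  ✗
  kinetic energy (E = ½mv²): kg·m²/s²  ✗
  gravitational acceleration (g = GM/r²): m/s²  ✗

Only force has units kg·m/s².

Answer: force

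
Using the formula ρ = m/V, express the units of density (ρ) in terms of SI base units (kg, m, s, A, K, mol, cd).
Units of each symbol in ρ = m/V:
  m (mass): kg
  V (volume): m³  → in the denominator, contributes 1/m³

Multiplying the contributions: [kg] · [1/m³]
Adding exponents of each base unit: kg: 1, m: -3
SI base units of density: kg/m³

Answer: kg/m³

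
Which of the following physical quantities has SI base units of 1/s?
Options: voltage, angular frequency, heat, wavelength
Checking the SI base units of each option:
  voltage (V = IR): kg·m²/(s³·A)  ✗
  angular frequency (ω = 2πf): 1/s  ✓ matches
  heat (Q = mcΔT): kg·m²/s²  ✗
  wavelength (λ = v/f): m  ✗

Only angular frequency has units 1/s.

Answer: angular frequency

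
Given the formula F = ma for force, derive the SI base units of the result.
Units of each symbol in F = ma:
  m (mass): kg
  a (acceleration): m/s²

Multiplying the contributions: [kg] · [m/s²]
Adding exponents of each base unit: kg: 1, m: 1, s: -2
SI base units of force: kg·m/s²

Answer: kg·m/s²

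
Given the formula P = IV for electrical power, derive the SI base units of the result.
Units of each symbol in P = IV:
  I (current): A
  V (voltage, in volts): kg·m²/(s³·A)

Multiplying the contributions: [A] · [kg·m²/(s³·A)]
Adding exponents of each base unit: kg: 1, m: 2, s: -3
SI base units of electrical power: kg·m²/s³

Answer: kg·m²/s³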